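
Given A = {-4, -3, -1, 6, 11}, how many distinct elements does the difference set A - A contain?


A - A = {a - a' : a, a' ∈ A}; |A| = 5.
Bounds: 2|A|-1 ≤ |A - A| ≤ |A|² - |A| + 1, i.e. 9 ≤ |A - A| ≤ 21.
Note: 0 ∈ A - A always (from a - a). The set is symmetric: if d ∈ A - A then -d ∈ A - A.
Enumerate nonzero differences d = a - a' with a > a' (then include -d):
Positive differences: {1, 2, 3, 5, 7, 9, 10, 12, 14, 15}
Full difference set: {0} ∪ (positive diffs) ∪ (negative diffs).
|A - A| = 1 + 2·10 = 21 (matches direct enumeration: 21).

|A - A| = 21


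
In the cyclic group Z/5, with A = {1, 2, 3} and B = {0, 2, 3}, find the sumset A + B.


Work in Z/5Z: reduce every sum a + b modulo 5.
Enumerate all 9 pairs:
a = 1: 1+0=1, 1+2=3, 1+3=4
a = 2: 2+0=2, 2+2=4, 2+3=0
a = 3: 3+0=3, 3+2=0, 3+3=1
Distinct residues collected: {0, 1, 2, 3, 4}
|A + B| = 5 (out of 5 total residues).

A + B = {0, 1, 2, 3, 4}


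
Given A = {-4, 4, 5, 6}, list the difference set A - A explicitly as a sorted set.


A - A = {a - a' : a, a' ∈ A}.
Compute a - a' for each ordered pair (a, a'):
a = -4: -4--4=0, -4-4=-8, -4-5=-9, -4-6=-10
a = 4: 4--4=8, 4-4=0, 4-5=-1, 4-6=-2
a = 5: 5--4=9, 5-4=1, 5-5=0, 5-6=-1
a = 6: 6--4=10, 6-4=2, 6-5=1, 6-6=0
Collecting distinct values (and noting 0 appears from a-a):
A - A = {-10, -9, -8, -2, -1, 0, 1, 2, 8, 9, 10}
|A - A| = 11

A - A = {-10, -9, -8, -2, -1, 0, 1, 2, 8, 9, 10}


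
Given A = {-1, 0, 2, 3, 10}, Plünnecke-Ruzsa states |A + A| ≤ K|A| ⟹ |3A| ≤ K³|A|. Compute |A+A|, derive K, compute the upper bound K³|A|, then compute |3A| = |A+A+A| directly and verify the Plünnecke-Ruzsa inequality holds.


|A| = 5.
Step 1: Compute A + A by enumerating all 25 pairs.
A + A = {-2, -1, 0, 1, 2, 3, 4, 5, 6, 9, 10, 12, 13, 20}, so |A + A| = 14.
Step 2: Doubling constant K = |A + A|/|A| = 14/5 = 14/5 ≈ 2.8000.
Step 3: Plünnecke-Ruzsa gives |3A| ≤ K³·|A| = (2.8000)³ · 5 ≈ 109.7600.
Step 4: Compute 3A = A + A + A directly by enumerating all triples (a,b,c) ∈ A³; |3A| = 25.
Step 5: Check 25 ≤ 109.7600? Yes ✓.

K = 14/5, Plünnecke-Ruzsa bound K³|A| ≈ 109.7600, |3A| = 25, inequality holds.


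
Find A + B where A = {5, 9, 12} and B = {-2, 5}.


A + B = {a + b : a ∈ A, b ∈ B}.
Enumerate all |A|·|B| = 3·2 = 6 pairs (a, b) and collect distinct sums.
a = 5: 5+-2=3, 5+5=10
a = 9: 9+-2=7, 9+5=14
a = 12: 12+-2=10, 12+5=17
Collecting distinct sums: A + B = {3, 7, 10, 14, 17}
|A + B| = 5

A + B = {3, 7, 10, 14, 17}


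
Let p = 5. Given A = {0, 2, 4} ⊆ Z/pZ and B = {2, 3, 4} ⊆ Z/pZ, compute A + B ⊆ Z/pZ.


Work in Z/5Z: reduce every sum a + b modulo 5.
Enumerate all 9 pairs:
a = 0: 0+2=2, 0+3=3, 0+4=4
a = 2: 2+2=4, 2+3=0, 2+4=1
a = 4: 4+2=1, 4+3=2, 4+4=3
Distinct residues collected: {0, 1, 2, 3, 4}
|A + B| = 5 (out of 5 total residues).

A + B = {0, 1, 2, 3, 4}


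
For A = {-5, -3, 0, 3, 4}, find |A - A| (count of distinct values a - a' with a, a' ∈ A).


A - A = {a - a' : a, a' ∈ A}; |A| = 5.
Bounds: 2|A|-1 ≤ |A - A| ≤ |A|² - |A| + 1, i.e. 9 ≤ |A - A| ≤ 21.
Note: 0 ∈ A - A always (from a - a). The set is symmetric: if d ∈ A - A then -d ∈ A - A.
Enumerate nonzero differences d = a - a' with a > a' (then include -d):
Positive differences: {1, 2, 3, 4, 5, 6, 7, 8, 9}
Full difference set: {0} ∪ (positive diffs) ∪ (negative diffs).
|A - A| = 1 + 2·9 = 19 (matches direct enumeration: 19).

|A - A| = 19


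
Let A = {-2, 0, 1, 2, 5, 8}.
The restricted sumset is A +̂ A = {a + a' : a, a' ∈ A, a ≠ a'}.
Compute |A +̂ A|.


Restricted sumset: A +̂ A = {a + a' : a ∈ A, a' ∈ A, a ≠ a'}.
Equivalently, take A + A and drop any sum 2a that is achievable ONLY as a + a for a ∈ A (i.e. sums representable only with equal summands).
Enumerate pairs (a, a') with a < a' (symmetric, so each unordered pair gives one sum; this covers all a ≠ a'):
  -2 + 0 = -2
  -2 + 1 = -1
  -2 + 2 = 0
  -2 + 5 = 3
  -2 + 8 = 6
  0 + 1 = 1
  0 + 2 = 2
  0 + 5 = 5
  0 + 8 = 8
  1 + 2 = 3
  1 + 5 = 6
  1 + 8 = 9
  2 + 5 = 7
  2 + 8 = 10
  5 + 8 = 13
Collected distinct sums: {-2, -1, 0, 1, 2, 3, 5, 6, 7, 8, 9, 10, 13}
|A +̂ A| = 13
(Reference bound: |A +̂ A| ≥ 2|A| - 3 for |A| ≥ 2, with |A| = 6 giving ≥ 9.)

|A +̂ A| = 13


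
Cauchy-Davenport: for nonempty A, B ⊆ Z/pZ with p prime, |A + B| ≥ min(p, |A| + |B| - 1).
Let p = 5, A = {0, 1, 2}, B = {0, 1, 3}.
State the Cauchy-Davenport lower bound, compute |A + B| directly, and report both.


Cauchy-Davenport: |A + B| ≥ min(p, |A| + |B| - 1) for A, B nonempty in Z/pZ.
|A| = 3, |B| = 3, p = 5.
CD lower bound = min(5, 3 + 3 - 1) = min(5, 5) = 5.
Compute A + B mod 5 directly:
a = 0: 0+0=0, 0+1=1, 0+3=3
a = 1: 1+0=1, 1+1=2, 1+3=4
a = 2: 2+0=2, 2+1=3, 2+3=0
A + B = {0, 1, 2, 3, 4}, so |A + B| = 5.
Verify: 5 ≥ 5? Yes ✓.

CD lower bound = 5, actual |A + B| = 5.


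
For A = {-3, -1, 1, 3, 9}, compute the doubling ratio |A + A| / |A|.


|A| = 5.
Compute A + A by enumerating all 25 pairs.
A + A = {-6, -4, -2, 0, 2, 4, 6, 8, 10, 12, 18}, so |A + A| = 11.
K = |A + A| / |A| = 11/5 (already in lowest terms) ≈ 2.2000.
Reference: AP of size 5 gives K = 9/5 ≈ 1.8000; a fully generic set of size 5 gives K ≈ 3.0000.

|A| = 5, |A + A| = 11, K = 11/5.


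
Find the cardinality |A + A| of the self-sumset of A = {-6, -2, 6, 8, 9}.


A + A = {a + a' : a, a' ∈ A}; |A| = 5.
General bounds: 2|A| - 1 ≤ |A + A| ≤ |A|(|A|+1)/2, i.e. 9 ≤ |A + A| ≤ 15.
Lower bound 2|A|-1 is attained iff A is an arithmetic progression.
Enumerate sums a + a' for a ≤ a' (symmetric, so this suffices):
a = -6: -6+-6=-12, -6+-2=-8, -6+6=0, -6+8=2, -6+9=3
a = -2: -2+-2=-4, -2+6=4, -2+8=6, -2+9=7
a = 6: 6+6=12, 6+8=14, 6+9=15
a = 8: 8+8=16, 8+9=17
a = 9: 9+9=18
Distinct sums: {-12, -8, -4, 0, 2, 3, 4, 6, 7, 12, 14, 15, 16, 17, 18}
|A + A| = 15

|A + A| = 15


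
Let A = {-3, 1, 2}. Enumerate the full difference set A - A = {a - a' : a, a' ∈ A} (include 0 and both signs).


A - A = {a - a' : a, a' ∈ A}.
Compute a - a' for each ordered pair (a, a'):
a = -3: -3--3=0, -3-1=-4, -3-2=-5
a = 1: 1--3=4, 1-1=0, 1-2=-1
a = 2: 2--3=5, 2-1=1, 2-2=0
Collecting distinct values (and noting 0 appears from a-a):
A - A = {-5, -4, -1, 0, 1, 4, 5}
|A - A| = 7

A - A = {-5, -4, -1, 0, 1, 4, 5}


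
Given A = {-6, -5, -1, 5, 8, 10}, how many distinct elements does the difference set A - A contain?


A - A = {a - a' : a, a' ∈ A}; |A| = 6.
Bounds: 2|A|-1 ≤ |A - A| ≤ |A|² - |A| + 1, i.e. 11 ≤ |A - A| ≤ 31.
Note: 0 ∈ A - A always (from a - a). The set is symmetric: if d ∈ A - A then -d ∈ A - A.
Enumerate nonzero differences d = a - a' with a > a' (then include -d):
Positive differences: {1, 2, 3, 4, 5, 6, 9, 10, 11, 13, 14, 15, 16}
Full difference set: {0} ∪ (positive diffs) ∪ (negative diffs).
|A - A| = 1 + 2·13 = 27 (matches direct enumeration: 27).

|A - A| = 27


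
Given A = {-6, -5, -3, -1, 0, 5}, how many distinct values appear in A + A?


A + A = {a + a' : a, a' ∈ A}; |A| = 6.
General bounds: 2|A| - 1 ≤ |A + A| ≤ |A|(|A|+1)/2, i.e. 11 ≤ |A + A| ≤ 21.
Lower bound 2|A|-1 is attained iff A is an arithmetic progression.
Enumerate sums a + a' for a ≤ a' (symmetric, so this suffices):
a = -6: -6+-6=-12, -6+-5=-11, -6+-3=-9, -6+-1=-7, -6+0=-6, -6+5=-1
a = -5: -5+-5=-10, -5+-3=-8, -5+-1=-6, -5+0=-5, -5+5=0
a = -3: -3+-3=-6, -3+-1=-4, -3+0=-3, -3+5=2
a = -1: -1+-1=-2, -1+0=-1, -1+5=4
a = 0: 0+0=0, 0+5=5
a = 5: 5+5=10
Distinct sums: {-12, -11, -10, -9, -8, -7, -6, -5, -4, -3, -2, -1, 0, 2, 4, 5, 10}
|A + A| = 17

|A + A| = 17


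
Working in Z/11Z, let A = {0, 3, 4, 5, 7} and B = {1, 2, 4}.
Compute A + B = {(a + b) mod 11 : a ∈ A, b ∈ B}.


Work in Z/11Z: reduce every sum a + b modulo 11.
Enumerate all 15 pairs:
a = 0: 0+1=1, 0+2=2, 0+4=4
a = 3: 3+1=4, 3+2=5, 3+4=7
a = 4: 4+1=5, 4+2=6, 4+4=8
a = 5: 5+1=6, 5+2=7, 5+4=9
a = 7: 7+1=8, 7+2=9, 7+4=0
Distinct residues collected: {0, 1, 2, 4, 5, 6, 7, 8, 9}
|A + B| = 9 (out of 11 total residues).

A + B = {0, 1, 2, 4, 5, 6, 7, 8, 9}


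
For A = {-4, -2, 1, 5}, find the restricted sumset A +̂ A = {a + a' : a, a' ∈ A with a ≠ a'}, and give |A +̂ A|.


Restricted sumset: A +̂ A = {a + a' : a ∈ A, a' ∈ A, a ≠ a'}.
Equivalently, take A + A and drop any sum 2a that is achievable ONLY as a + a for a ∈ A (i.e. sums representable only with equal summands).
Enumerate pairs (a, a') with a < a' (symmetric, so each unordered pair gives one sum; this covers all a ≠ a'):
  -4 + -2 = -6
  -4 + 1 = -3
  -4 + 5 = 1
  -2 + 1 = -1
  -2 + 5 = 3
  1 + 5 = 6
Collected distinct sums: {-6, -3, -1, 1, 3, 6}
|A +̂ A| = 6
(Reference bound: |A +̂ A| ≥ 2|A| - 3 for |A| ≥ 2, with |A| = 4 giving ≥ 5.)

|A +̂ A| = 6


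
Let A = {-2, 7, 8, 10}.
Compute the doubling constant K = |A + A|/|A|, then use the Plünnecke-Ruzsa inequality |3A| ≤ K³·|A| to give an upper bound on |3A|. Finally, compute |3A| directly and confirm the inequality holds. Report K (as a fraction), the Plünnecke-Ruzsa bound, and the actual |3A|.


|A| = 4.
Step 1: Compute A + A by enumerating all 16 pairs.
A + A = {-4, 5, 6, 8, 14, 15, 16, 17, 18, 20}, so |A + A| = 10.
Step 2: Doubling constant K = |A + A|/|A| = 10/4 = 10/4 ≈ 2.5000.
Step 3: Plünnecke-Ruzsa gives |3A| ≤ K³·|A| = (2.5000)³ · 4 ≈ 62.5000.
Step 4: Compute 3A = A + A + A directly by enumerating all triples (a,b,c) ∈ A³; |3A| = 19.
Step 5: Check 19 ≤ 62.5000? Yes ✓.

K = 10/4, Plünnecke-Ruzsa bound K³|A| ≈ 62.5000, |3A| = 19, inequality holds.


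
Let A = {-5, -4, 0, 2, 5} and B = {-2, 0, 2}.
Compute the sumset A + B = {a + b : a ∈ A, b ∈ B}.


A + B = {a + b : a ∈ A, b ∈ B}.
Enumerate all |A|·|B| = 5·3 = 15 pairs (a, b) and collect distinct sums.
a = -5: -5+-2=-7, -5+0=-5, -5+2=-3
a = -4: -4+-2=-6, -4+0=-4, -4+2=-2
a = 0: 0+-2=-2, 0+0=0, 0+2=2
a = 2: 2+-2=0, 2+0=2, 2+2=4
a = 5: 5+-2=3, 5+0=5, 5+2=7
Collecting distinct sums: A + B = {-7, -6, -5, -4, -3, -2, 0, 2, 3, 4, 5, 7}
|A + B| = 12

A + B = {-7, -6, -5, -4, -3, -2, 0, 2, 3, 4, 5, 7}


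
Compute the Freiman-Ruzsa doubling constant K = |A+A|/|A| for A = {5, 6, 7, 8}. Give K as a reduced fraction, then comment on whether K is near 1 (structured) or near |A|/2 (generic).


|A| = 4.
Compute A + A by enumerating all 16 pairs.
A + A = {10, 11, 12, 13, 14, 15, 16}, so |A + A| = 7.
K = |A + A| / |A| = 7/4 (already in lowest terms) ≈ 1.7500.
Reference: AP of size 4 gives K = 7/4 ≈ 1.7500; a fully generic set of size 4 gives K ≈ 2.5000.

|A| = 4, |A + A| = 7, K = 7/4.


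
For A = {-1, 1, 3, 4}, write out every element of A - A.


A - A = {a - a' : a, a' ∈ A}.
Compute a - a' for each ordered pair (a, a'):
a = -1: -1--1=0, -1-1=-2, -1-3=-4, -1-4=-5
a = 1: 1--1=2, 1-1=0, 1-3=-2, 1-4=-3
a = 3: 3--1=4, 3-1=2, 3-3=0, 3-4=-1
a = 4: 4--1=5, 4-1=3, 4-3=1, 4-4=0
Collecting distinct values (and noting 0 appears from a-a):
A - A = {-5, -4, -3, -2, -1, 0, 1, 2, 3, 4, 5}
|A - A| = 11

A - A = {-5, -4, -3, -2, -1, 0, 1, 2, 3, 4, 5}


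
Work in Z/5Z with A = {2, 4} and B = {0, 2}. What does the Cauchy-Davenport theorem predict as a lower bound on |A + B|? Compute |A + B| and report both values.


Cauchy-Davenport: |A + B| ≥ min(p, |A| + |B| - 1) for A, B nonempty in Z/pZ.
|A| = 2, |B| = 2, p = 5.
CD lower bound = min(5, 2 + 2 - 1) = min(5, 3) = 3.
Compute A + B mod 5 directly:
a = 2: 2+0=2, 2+2=4
a = 4: 4+0=4, 4+2=1
A + B = {1, 2, 4}, so |A + B| = 3.
Verify: 3 ≥ 3? Yes ✓.

CD lower bound = 3, actual |A + B| = 3.


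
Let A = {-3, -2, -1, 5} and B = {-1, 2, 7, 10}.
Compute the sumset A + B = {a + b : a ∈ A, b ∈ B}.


A + B = {a + b : a ∈ A, b ∈ B}.
Enumerate all |A|·|B| = 4·4 = 16 pairs (a, b) and collect distinct sums.
a = -3: -3+-1=-4, -3+2=-1, -3+7=4, -3+10=7
a = -2: -2+-1=-3, -2+2=0, -2+7=5, -2+10=8
a = -1: -1+-1=-2, -1+2=1, -1+7=6, -1+10=9
a = 5: 5+-1=4, 5+2=7, 5+7=12, 5+10=15
Collecting distinct sums: A + B = {-4, -3, -2, -1, 0, 1, 4, 5, 6, 7, 8, 9, 12, 15}
|A + B| = 14

A + B = {-4, -3, -2, -1, 0, 1, 4, 5, 6, 7, 8, 9, 12, 15}


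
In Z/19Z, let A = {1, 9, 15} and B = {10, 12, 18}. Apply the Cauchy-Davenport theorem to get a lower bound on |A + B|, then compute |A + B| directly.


Cauchy-Davenport: |A + B| ≥ min(p, |A| + |B| - 1) for A, B nonempty in Z/pZ.
|A| = 3, |B| = 3, p = 19.
CD lower bound = min(19, 3 + 3 - 1) = min(19, 5) = 5.
Compute A + B mod 19 directly:
a = 1: 1+10=11, 1+12=13, 1+18=0
a = 9: 9+10=0, 9+12=2, 9+18=8
a = 15: 15+10=6, 15+12=8, 15+18=14
A + B = {0, 2, 6, 8, 11, 13, 14}, so |A + B| = 7.
Verify: 7 ≥ 5? Yes ✓.

CD lower bound = 5, actual |A + B| = 7.


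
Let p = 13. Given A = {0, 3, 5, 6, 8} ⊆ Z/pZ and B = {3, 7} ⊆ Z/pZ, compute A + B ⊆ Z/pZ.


Work in Z/13Z: reduce every sum a + b modulo 13.
Enumerate all 10 pairs:
a = 0: 0+3=3, 0+7=7
a = 3: 3+3=6, 3+7=10
a = 5: 5+3=8, 5+7=12
a = 6: 6+3=9, 6+7=0
a = 8: 8+3=11, 8+7=2
Distinct residues collected: {0, 2, 3, 6, 7, 8, 9, 10, 11, 12}
|A + B| = 10 (out of 13 total residues).

A + B = {0, 2, 3, 6, 7, 8, 9, 10, 11, 12}


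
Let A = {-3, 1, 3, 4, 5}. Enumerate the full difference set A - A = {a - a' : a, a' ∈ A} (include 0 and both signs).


A - A = {a - a' : a, a' ∈ A}.
Compute a - a' for each ordered pair (a, a'):
a = -3: -3--3=0, -3-1=-4, -3-3=-6, -3-4=-7, -3-5=-8
a = 1: 1--3=4, 1-1=0, 1-3=-2, 1-4=-3, 1-5=-4
a = 3: 3--3=6, 3-1=2, 3-3=0, 3-4=-1, 3-5=-2
a = 4: 4--3=7, 4-1=3, 4-3=1, 4-4=0, 4-5=-1
a = 5: 5--3=8, 5-1=4, 5-3=2, 5-4=1, 5-5=0
Collecting distinct values (and noting 0 appears from a-a):
A - A = {-8, -7, -6, -4, -3, -2, -1, 0, 1, 2, 3, 4, 6, 7, 8}
|A - A| = 15

A - A = {-8, -7, -6, -4, -3, -2, -1, 0, 1, 2, 3, 4, 6, 7, 8}


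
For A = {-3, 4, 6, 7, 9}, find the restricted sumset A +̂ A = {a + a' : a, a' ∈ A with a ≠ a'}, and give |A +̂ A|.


Restricted sumset: A +̂ A = {a + a' : a ∈ A, a' ∈ A, a ≠ a'}.
Equivalently, take A + A and drop any sum 2a that is achievable ONLY as a + a for a ∈ A (i.e. sums representable only with equal summands).
Enumerate pairs (a, a') with a < a' (symmetric, so each unordered pair gives one sum; this covers all a ≠ a'):
  -3 + 4 = 1
  -3 + 6 = 3
  -3 + 7 = 4
  -3 + 9 = 6
  4 + 6 = 10
  4 + 7 = 11
  4 + 9 = 13
  6 + 7 = 13
  6 + 9 = 15
  7 + 9 = 16
Collected distinct sums: {1, 3, 4, 6, 10, 11, 13, 15, 16}
|A +̂ A| = 9
(Reference bound: |A +̂ A| ≥ 2|A| - 3 for |A| ≥ 2, with |A| = 5 giving ≥ 7.)

|A +̂ A| = 9


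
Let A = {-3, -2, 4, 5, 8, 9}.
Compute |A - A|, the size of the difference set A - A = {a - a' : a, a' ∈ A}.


A - A = {a - a' : a, a' ∈ A}; |A| = 6.
Bounds: 2|A|-1 ≤ |A - A| ≤ |A|² - |A| + 1, i.e. 11 ≤ |A - A| ≤ 31.
Note: 0 ∈ A - A always (from a - a). The set is symmetric: if d ∈ A - A then -d ∈ A - A.
Enumerate nonzero differences d = a - a' with a > a' (then include -d):
Positive differences: {1, 3, 4, 5, 6, 7, 8, 10, 11, 12}
Full difference set: {0} ∪ (positive diffs) ∪ (negative diffs).
|A - A| = 1 + 2·10 = 21 (matches direct enumeration: 21).

|A - A| = 21


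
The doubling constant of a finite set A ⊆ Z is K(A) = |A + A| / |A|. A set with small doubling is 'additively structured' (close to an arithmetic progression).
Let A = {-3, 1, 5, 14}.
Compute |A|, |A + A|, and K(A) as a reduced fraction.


|A| = 4.
Compute A + A by enumerating all 16 pairs.
A + A = {-6, -2, 2, 6, 10, 11, 15, 19, 28}, so |A + A| = 9.
K = |A + A| / |A| = 9/4 (already in lowest terms) ≈ 2.2500.
Reference: AP of size 4 gives K = 7/4 ≈ 1.7500; a fully generic set of size 4 gives K ≈ 2.5000.

|A| = 4, |A + A| = 9, K = 9/4.


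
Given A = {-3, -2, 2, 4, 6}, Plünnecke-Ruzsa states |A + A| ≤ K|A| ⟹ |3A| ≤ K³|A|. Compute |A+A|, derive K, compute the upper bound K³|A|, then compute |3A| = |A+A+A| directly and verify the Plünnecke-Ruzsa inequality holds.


|A| = 5.
Step 1: Compute A + A by enumerating all 25 pairs.
A + A = {-6, -5, -4, -1, 0, 1, 2, 3, 4, 6, 8, 10, 12}, so |A + A| = 13.
Step 2: Doubling constant K = |A + A|/|A| = 13/5 = 13/5 ≈ 2.6000.
Step 3: Plünnecke-Ruzsa gives |3A| ≤ K³·|A| = (2.6000)³ · 5 ≈ 87.8800.
Step 4: Compute 3A = A + A + A directly by enumerating all triples (a,b,c) ∈ A³; |3A| = 23.
Step 5: Check 23 ≤ 87.8800? Yes ✓.

K = 13/5, Plünnecke-Ruzsa bound K³|A| ≈ 87.8800, |3A| = 23, inequality holds.


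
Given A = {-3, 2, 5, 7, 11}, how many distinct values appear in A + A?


A + A = {a + a' : a, a' ∈ A}; |A| = 5.
General bounds: 2|A| - 1 ≤ |A + A| ≤ |A|(|A|+1)/2, i.e. 9 ≤ |A + A| ≤ 15.
Lower bound 2|A|-1 is attained iff A is an arithmetic progression.
Enumerate sums a + a' for a ≤ a' (symmetric, so this suffices):
a = -3: -3+-3=-6, -3+2=-1, -3+5=2, -3+7=4, -3+11=8
a = 2: 2+2=4, 2+5=7, 2+7=9, 2+11=13
a = 5: 5+5=10, 5+7=12, 5+11=16
a = 7: 7+7=14, 7+11=18
a = 11: 11+11=22
Distinct sums: {-6, -1, 2, 4, 7, 8, 9, 10, 12, 13, 14, 16, 18, 22}
|A + A| = 14

|A + A| = 14


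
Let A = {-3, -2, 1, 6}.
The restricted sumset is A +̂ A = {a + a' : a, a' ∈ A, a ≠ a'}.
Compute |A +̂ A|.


Restricted sumset: A +̂ A = {a + a' : a ∈ A, a' ∈ A, a ≠ a'}.
Equivalently, take A + A and drop any sum 2a that is achievable ONLY as a + a for a ∈ A (i.e. sums representable only with equal summands).
Enumerate pairs (a, a') with a < a' (symmetric, so each unordered pair gives one sum; this covers all a ≠ a'):
  -3 + -2 = -5
  -3 + 1 = -2
  -3 + 6 = 3
  -2 + 1 = -1
  -2 + 6 = 4
  1 + 6 = 7
Collected distinct sums: {-5, -2, -1, 3, 4, 7}
|A +̂ A| = 6
(Reference bound: |A +̂ A| ≥ 2|A| - 3 for |A| ≥ 2, with |A| = 4 giving ≥ 5.)

|A +̂ A| = 6


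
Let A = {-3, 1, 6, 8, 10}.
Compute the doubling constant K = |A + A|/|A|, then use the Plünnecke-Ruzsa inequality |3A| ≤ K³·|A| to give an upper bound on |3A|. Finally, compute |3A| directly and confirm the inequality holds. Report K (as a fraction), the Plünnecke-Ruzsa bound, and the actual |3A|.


|A| = 5.
Step 1: Compute A + A by enumerating all 25 pairs.
A + A = {-6, -2, 2, 3, 5, 7, 9, 11, 12, 14, 16, 18, 20}, so |A + A| = 13.
Step 2: Doubling constant K = |A + A|/|A| = 13/5 = 13/5 ≈ 2.6000.
Step 3: Plünnecke-Ruzsa gives |3A| ≤ K³·|A| = (2.6000)³ · 5 ≈ 87.8800.
Step 4: Compute 3A = A + A + A directly by enumerating all triples (a,b,c) ∈ A³; |3A| = 25.
Step 5: Check 25 ≤ 87.8800? Yes ✓.

K = 13/5, Plünnecke-Ruzsa bound K³|A| ≈ 87.8800, |3A| = 25, inequality holds.


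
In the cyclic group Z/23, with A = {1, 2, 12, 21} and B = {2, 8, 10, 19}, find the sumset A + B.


Work in Z/23Z: reduce every sum a + b modulo 23.
Enumerate all 16 pairs:
a = 1: 1+2=3, 1+8=9, 1+10=11, 1+19=20
a = 2: 2+2=4, 2+8=10, 2+10=12, 2+19=21
a = 12: 12+2=14, 12+8=20, 12+10=22, 12+19=8
a = 21: 21+2=0, 21+8=6, 21+10=8, 21+19=17
Distinct residues collected: {0, 3, 4, 6, 8, 9, 10, 11, 12, 14, 17, 20, 21, 22}
|A + B| = 14 (out of 23 total residues).

A + B = {0, 3, 4, 6, 8, 9, 10, 11, 12, 14, 17, 20, 21, 22}


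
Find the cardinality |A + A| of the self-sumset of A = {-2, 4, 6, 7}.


A + A = {a + a' : a, a' ∈ A}; |A| = 4.
General bounds: 2|A| - 1 ≤ |A + A| ≤ |A|(|A|+1)/2, i.e. 7 ≤ |A + A| ≤ 10.
Lower bound 2|A|-1 is attained iff A is an arithmetic progression.
Enumerate sums a + a' for a ≤ a' (symmetric, so this suffices):
a = -2: -2+-2=-4, -2+4=2, -2+6=4, -2+7=5
a = 4: 4+4=8, 4+6=10, 4+7=11
a = 6: 6+6=12, 6+7=13
a = 7: 7+7=14
Distinct sums: {-4, 2, 4, 5, 8, 10, 11, 12, 13, 14}
|A + A| = 10

|A + A| = 10


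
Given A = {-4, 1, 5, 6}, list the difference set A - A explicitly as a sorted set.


A - A = {a - a' : a, a' ∈ A}.
Compute a - a' for each ordered pair (a, a'):
a = -4: -4--4=0, -4-1=-5, -4-5=-9, -4-6=-10
a = 1: 1--4=5, 1-1=0, 1-5=-4, 1-6=-5
a = 5: 5--4=9, 5-1=4, 5-5=0, 5-6=-1
a = 6: 6--4=10, 6-1=5, 6-5=1, 6-6=0
Collecting distinct values (and noting 0 appears from a-a):
A - A = {-10, -9, -5, -4, -1, 0, 1, 4, 5, 9, 10}
|A - A| = 11

A - A = {-10, -9, -5, -4, -1, 0, 1, 4, 5, 9, 10}


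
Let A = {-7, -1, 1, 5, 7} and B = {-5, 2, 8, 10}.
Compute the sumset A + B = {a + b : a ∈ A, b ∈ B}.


A + B = {a + b : a ∈ A, b ∈ B}.
Enumerate all |A|·|B| = 5·4 = 20 pairs (a, b) and collect distinct sums.
a = -7: -7+-5=-12, -7+2=-5, -7+8=1, -7+10=3
a = -1: -1+-5=-6, -1+2=1, -1+8=7, -1+10=9
a = 1: 1+-5=-4, 1+2=3, 1+8=9, 1+10=11
a = 5: 5+-5=0, 5+2=7, 5+8=13, 5+10=15
a = 7: 7+-5=2, 7+2=9, 7+8=15, 7+10=17
Collecting distinct sums: A + B = {-12, -6, -5, -4, 0, 1, 2, 3, 7, 9, 11, 13, 15, 17}
|A + B| = 14

A + B = {-12, -6, -5, -4, 0, 1, 2, 3, 7, 9, 11, 13, 15, 17}


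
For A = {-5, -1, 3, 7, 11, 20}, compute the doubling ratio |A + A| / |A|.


|A| = 6.
Compute A + A by enumerating all 36 pairs.
A + A = {-10, -6, -2, 2, 6, 10, 14, 15, 18, 19, 22, 23, 27, 31, 40}, so |A + A| = 15.
K = |A + A| / |A| = 15/6 = 5/2 ≈ 2.5000.
Reference: AP of size 6 gives K = 11/6 ≈ 1.8333; a fully generic set of size 6 gives K ≈ 3.5000.

|A| = 6, |A + A| = 15, K = 15/6 = 5/2.


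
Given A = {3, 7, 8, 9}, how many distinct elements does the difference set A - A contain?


A - A = {a - a' : a, a' ∈ A}; |A| = 4.
Bounds: 2|A|-1 ≤ |A - A| ≤ |A|² - |A| + 1, i.e. 7 ≤ |A - A| ≤ 13.
Note: 0 ∈ A - A always (from a - a). The set is symmetric: if d ∈ A - A then -d ∈ A - A.
Enumerate nonzero differences d = a - a' with a > a' (then include -d):
Positive differences: {1, 2, 4, 5, 6}
Full difference set: {0} ∪ (positive diffs) ∪ (negative diffs).
|A - A| = 1 + 2·5 = 11 (matches direct enumeration: 11).

|A - A| = 11


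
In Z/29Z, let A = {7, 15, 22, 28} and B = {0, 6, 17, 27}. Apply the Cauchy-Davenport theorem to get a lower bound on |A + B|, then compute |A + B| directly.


Cauchy-Davenport: |A + B| ≥ min(p, |A| + |B| - 1) for A, B nonempty in Z/pZ.
|A| = 4, |B| = 4, p = 29.
CD lower bound = min(29, 4 + 4 - 1) = min(29, 7) = 7.
Compute A + B mod 29 directly:
a = 7: 7+0=7, 7+6=13, 7+17=24, 7+27=5
a = 15: 15+0=15, 15+6=21, 15+17=3, 15+27=13
a = 22: 22+0=22, 22+6=28, 22+17=10, 22+27=20
a = 28: 28+0=28, 28+6=5, 28+17=16, 28+27=26
A + B = {3, 5, 7, 10, 13, 15, 16, 20, 21, 22, 24, 26, 28}, so |A + B| = 13.
Verify: 13 ≥ 7? Yes ✓.

CD lower bound = 7, actual |A + B| = 13.


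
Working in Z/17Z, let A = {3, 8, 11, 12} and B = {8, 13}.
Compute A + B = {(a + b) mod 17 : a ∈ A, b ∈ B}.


Work in Z/17Z: reduce every sum a + b modulo 17.
Enumerate all 8 pairs:
a = 3: 3+8=11, 3+13=16
a = 8: 8+8=16, 8+13=4
a = 11: 11+8=2, 11+13=7
a = 12: 12+8=3, 12+13=8
Distinct residues collected: {2, 3, 4, 7, 8, 11, 16}
|A + B| = 7 (out of 17 total residues).

A + B = {2, 3, 4, 7, 8, 11, 16}


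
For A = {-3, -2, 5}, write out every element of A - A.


A - A = {a - a' : a, a' ∈ A}.
Compute a - a' for each ordered pair (a, a'):
a = -3: -3--3=0, -3--2=-1, -3-5=-8
a = -2: -2--3=1, -2--2=0, -2-5=-7
a = 5: 5--3=8, 5--2=7, 5-5=0
Collecting distinct values (and noting 0 appears from a-a):
A - A = {-8, -7, -1, 0, 1, 7, 8}
|A - A| = 7

A - A = {-8, -7, -1, 0, 1, 7, 8}


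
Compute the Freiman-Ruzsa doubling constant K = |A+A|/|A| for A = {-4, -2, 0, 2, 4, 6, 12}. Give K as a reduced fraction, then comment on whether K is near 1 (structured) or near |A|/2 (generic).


|A| = 7.
Compute A + A by enumerating all 49 pairs.
A + A = {-8, -6, -4, -2, 0, 2, 4, 6, 8, 10, 12, 14, 16, 18, 24}, so |A + A| = 15.
K = |A + A| / |A| = 15/7 (already in lowest terms) ≈ 2.1429.
Reference: AP of size 7 gives K = 13/7 ≈ 1.8571; a fully generic set of size 7 gives K ≈ 4.0000.

|A| = 7, |A + A| = 15, K = 15/7.


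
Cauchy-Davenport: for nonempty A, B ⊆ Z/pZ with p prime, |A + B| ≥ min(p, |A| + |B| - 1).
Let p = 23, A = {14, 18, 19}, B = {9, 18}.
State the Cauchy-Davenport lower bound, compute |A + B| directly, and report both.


Cauchy-Davenport: |A + B| ≥ min(p, |A| + |B| - 1) for A, B nonempty in Z/pZ.
|A| = 3, |B| = 2, p = 23.
CD lower bound = min(23, 3 + 2 - 1) = min(23, 4) = 4.
Compute A + B mod 23 directly:
a = 14: 14+9=0, 14+18=9
a = 18: 18+9=4, 18+18=13
a = 19: 19+9=5, 19+18=14
A + B = {0, 4, 5, 9, 13, 14}, so |A + B| = 6.
Verify: 6 ≥ 4? Yes ✓.

CD lower bound = 4, actual |A + B| = 6.


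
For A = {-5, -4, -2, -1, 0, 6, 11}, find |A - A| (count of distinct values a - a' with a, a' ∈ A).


A - A = {a - a' : a, a' ∈ A}; |A| = 7.
Bounds: 2|A|-1 ≤ |A - A| ≤ |A|² - |A| + 1, i.e. 13 ≤ |A - A| ≤ 43.
Note: 0 ∈ A - A always (from a - a). The set is symmetric: if d ∈ A - A then -d ∈ A - A.
Enumerate nonzero differences d = a - a' with a > a' (then include -d):
Positive differences: {1, 2, 3, 4, 5, 6, 7, 8, 10, 11, 12, 13, 15, 16}
Full difference set: {0} ∪ (positive diffs) ∪ (negative diffs).
|A - A| = 1 + 2·14 = 29 (matches direct enumeration: 29).

|A - A| = 29


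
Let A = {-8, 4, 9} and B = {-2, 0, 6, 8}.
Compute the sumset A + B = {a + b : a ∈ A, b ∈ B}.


A + B = {a + b : a ∈ A, b ∈ B}.
Enumerate all |A|·|B| = 3·4 = 12 pairs (a, b) and collect distinct sums.
a = -8: -8+-2=-10, -8+0=-8, -8+6=-2, -8+8=0
a = 4: 4+-2=2, 4+0=4, 4+6=10, 4+8=12
a = 9: 9+-2=7, 9+0=9, 9+6=15, 9+8=17
Collecting distinct sums: A + B = {-10, -8, -2, 0, 2, 4, 7, 9, 10, 12, 15, 17}
|A + B| = 12

A + B = {-10, -8, -2, 0, 2, 4, 7, 9, 10, 12, 15, 17}


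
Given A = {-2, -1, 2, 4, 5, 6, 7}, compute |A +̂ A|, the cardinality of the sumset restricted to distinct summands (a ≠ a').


Restricted sumset: A +̂ A = {a + a' : a ∈ A, a' ∈ A, a ≠ a'}.
Equivalently, take A + A and drop any sum 2a that is achievable ONLY as a + a for a ∈ A (i.e. sums representable only with equal summands).
Enumerate pairs (a, a') with a < a' (symmetric, so each unordered pair gives one sum; this covers all a ≠ a'):
  -2 + -1 = -3
  -2 + 2 = 0
  -2 + 4 = 2
  -2 + 5 = 3
  -2 + 6 = 4
  -2 + 7 = 5
  -1 + 2 = 1
  -1 + 4 = 3
  -1 + 5 = 4
  -1 + 6 = 5
  -1 + 7 = 6
  2 + 4 = 6
  2 + 5 = 7
  2 + 6 = 8
  2 + 7 = 9
  4 + 5 = 9
  4 + 6 = 10
  4 + 7 = 11
  5 + 6 = 11
  5 + 7 = 12
  6 + 7 = 13
Collected distinct sums: {-3, 0, 1, 2, 3, 4, 5, 6, 7, 8, 9, 10, 11, 12, 13}
|A +̂ A| = 15
(Reference bound: |A +̂ A| ≥ 2|A| - 3 for |A| ≥ 2, with |A| = 7 giving ≥ 11.)

|A +̂ A| = 15


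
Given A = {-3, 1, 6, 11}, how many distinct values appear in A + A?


A + A = {a + a' : a, a' ∈ A}; |A| = 4.
General bounds: 2|A| - 1 ≤ |A + A| ≤ |A|(|A|+1)/2, i.e. 7 ≤ |A + A| ≤ 10.
Lower bound 2|A|-1 is attained iff A is an arithmetic progression.
Enumerate sums a + a' for a ≤ a' (symmetric, so this suffices):
a = -3: -3+-3=-6, -3+1=-2, -3+6=3, -3+11=8
a = 1: 1+1=2, 1+6=7, 1+11=12
a = 6: 6+6=12, 6+11=17
a = 11: 11+11=22
Distinct sums: {-6, -2, 2, 3, 7, 8, 12, 17, 22}
|A + A| = 9

|A + A| = 9


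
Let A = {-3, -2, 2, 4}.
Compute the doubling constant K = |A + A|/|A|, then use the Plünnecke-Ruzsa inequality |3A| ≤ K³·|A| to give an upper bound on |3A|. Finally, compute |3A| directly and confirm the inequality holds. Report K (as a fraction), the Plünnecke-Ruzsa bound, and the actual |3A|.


|A| = 4.
Step 1: Compute A + A by enumerating all 16 pairs.
A + A = {-6, -5, -4, -1, 0, 1, 2, 4, 6, 8}, so |A + A| = 10.
Step 2: Doubling constant K = |A + A|/|A| = 10/4 = 10/4 ≈ 2.5000.
Step 3: Plünnecke-Ruzsa gives |3A| ≤ K³·|A| = (2.5000)³ · 4 ≈ 62.5000.
Step 4: Compute 3A = A + A + A directly by enumerating all triples (a,b,c) ∈ A³; |3A| = 18.
Step 5: Check 18 ≤ 62.5000? Yes ✓.

K = 10/4, Plünnecke-Ruzsa bound K³|A| ≈ 62.5000, |3A| = 18, inequality holds.


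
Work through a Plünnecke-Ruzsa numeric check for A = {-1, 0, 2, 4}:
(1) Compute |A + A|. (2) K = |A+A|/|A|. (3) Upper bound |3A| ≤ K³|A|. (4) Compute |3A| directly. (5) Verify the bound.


|A| = 4.
Step 1: Compute A + A by enumerating all 16 pairs.
A + A = {-2, -1, 0, 1, 2, 3, 4, 6, 8}, so |A + A| = 9.
Step 2: Doubling constant K = |A + A|/|A| = 9/4 = 9/4 ≈ 2.2500.
Step 3: Plünnecke-Ruzsa gives |3A| ≤ K³·|A| = (2.2500)³ · 4 ≈ 45.5625.
Step 4: Compute 3A = A + A + A directly by enumerating all triples (a,b,c) ∈ A³; |3A| = 14.
Step 5: Check 14 ≤ 45.5625? Yes ✓.

K = 9/4, Plünnecke-Ruzsa bound K³|A| ≈ 45.5625, |3A| = 14, inequality holds.


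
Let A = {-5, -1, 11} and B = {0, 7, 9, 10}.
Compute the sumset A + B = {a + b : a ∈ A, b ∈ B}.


A + B = {a + b : a ∈ A, b ∈ B}.
Enumerate all |A|·|B| = 3·4 = 12 pairs (a, b) and collect distinct sums.
a = -5: -5+0=-5, -5+7=2, -5+9=4, -5+10=5
a = -1: -1+0=-1, -1+7=6, -1+9=8, -1+10=9
a = 11: 11+0=11, 11+7=18, 11+9=20, 11+10=21
Collecting distinct sums: A + B = {-5, -1, 2, 4, 5, 6, 8, 9, 11, 18, 20, 21}
|A + B| = 12

A + B = {-5, -1, 2, 4, 5, 6, 8, 9, 11, 18, 20, 21}


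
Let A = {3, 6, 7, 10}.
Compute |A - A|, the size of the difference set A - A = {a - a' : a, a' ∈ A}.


A - A = {a - a' : a, a' ∈ A}; |A| = 4.
Bounds: 2|A|-1 ≤ |A - A| ≤ |A|² - |A| + 1, i.e. 7 ≤ |A - A| ≤ 13.
Note: 0 ∈ A - A always (from a - a). The set is symmetric: if d ∈ A - A then -d ∈ A - A.
Enumerate nonzero differences d = a - a' with a > a' (then include -d):
Positive differences: {1, 3, 4, 7}
Full difference set: {0} ∪ (positive diffs) ∪ (negative diffs).
|A - A| = 1 + 2·4 = 9 (matches direct enumeration: 9).

|A - A| = 9


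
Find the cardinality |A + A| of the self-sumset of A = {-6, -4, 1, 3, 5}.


A + A = {a + a' : a, a' ∈ A}; |A| = 5.
General bounds: 2|A| - 1 ≤ |A + A| ≤ |A|(|A|+1)/2, i.e. 9 ≤ |A + A| ≤ 15.
Lower bound 2|A|-1 is attained iff A is an arithmetic progression.
Enumerate sums a + a' for a ≤ a' (symmetric, so this suffices):
a = -6: -6+-6=-12, -6+-4=-10, -6+1=-5, -6+3=-3, -6+5=-1
a = -4: -4+-4=-8, -4+1=-3, -4+3=-1, -4+5=1
a = 1: 1+1=2, 1+3=4, 1+5=6
a = 3: 3+3=6, 3+5=8
a = 5: 5+5=10
Distinct sums: {-12, -10, -8, -5, -3, -1, 1, 2, 4, 6, 8, 10}
|A + A| = 12

|A + A| = 12


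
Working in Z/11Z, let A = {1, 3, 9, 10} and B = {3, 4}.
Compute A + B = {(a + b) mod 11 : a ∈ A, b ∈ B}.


Work in Z/11Z: reduce every sum a + b modulo 11.
Enumerate all 8 pairs:
a = 1: 1+3=4, 1+4=5
a = 3: 3+3=6, 3+4=7
a = 9: 9+3=1, 9+4=2
a = 10: 10+3=2, 10+4=3
Distinct residues collected: {1, 2, 3, 4, 5, 6, 7}
|A + B| = 7 (out of 11 total residues).

A + B = {1, 2, 3, 4, 5, 6, 7}


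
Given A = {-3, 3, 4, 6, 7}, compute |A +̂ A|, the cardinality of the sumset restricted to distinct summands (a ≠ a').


Restricted sumset: A +̂ A = {a + a' : a ∈ A, a' ∈ A, a ≠ a'}.
Equivalently, take A + A and drop any sum 2a that is achievable ONLY as a + a for a ∈ A (i.e. sums representable only with equal summands).
Enumerate pairs (a, a') with a < a' (symmetric, so each unordered pair gives one sum; this covers all a ≠ a'):
  -3 + 3 = 0
  -3 + 4 = 1
  -3 + 6 = 3
  -3 + 7 = 4
  3 + 4 = 7
  3 + 6 = 9
  3 + 7 = 10
  4 + 6 = 10
  4 + 7 = 11
  6 + 7 = 13
Collected distinct sums: {0, 1, 3, 4, 7, 9, 10, 11, 13}
|A +̂ A| = 9
(Reference bound: |A +̂ A| ≥ 2|A| - 3 for |A| ≥ 2, with |A| = 5 giving ≥ 7.)

|A +̂ A| = 9


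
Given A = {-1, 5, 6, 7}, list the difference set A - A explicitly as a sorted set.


A - A = {a - a' : a, a' ∈ A}.
Compute a - a' for each ordered pair (a, a'):
a = -1: -1--1=0, -1-5=-6, -1-6=-7, -1-7=-8
a = 5: 5--1=6, 5-5=0, 5-6=-1, 5-7=-2
a = 6: 6--1=7, 6-5=1, 6-6=0, 6-7=-1
a = 7: 7--1=8, 7-5=2, 7-6=1, 7-7=0
Collecting distinct values (and noting 0 appears from a-a):
A - A = {-8, -7, -6, -2, -1, 0, 1, 2, 6, 7, 8}
|A - A| = 11

A - A = {-8, -7, -6, -2, -1, 0, 1, 2, 6, 7, 8}


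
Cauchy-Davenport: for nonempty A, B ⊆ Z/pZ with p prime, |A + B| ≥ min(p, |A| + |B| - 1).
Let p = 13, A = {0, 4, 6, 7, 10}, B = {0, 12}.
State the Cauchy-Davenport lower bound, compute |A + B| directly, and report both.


Cauchy-Davenport: |A + B| ≥ min(p, |A| + |B| - 1) for A, B nonempty in Z/pZ.
|A| = 5, |B| = 2, p = 13.
CD lower bound = min(13, 5 + 2 - 1) = min(13, 6) = 6.
Compute A + B mod 13 directly:
a = 0: 0+0=0, 0+12=12
a = 4: 4+0=4, 4+12=3
a = 6: 6+0=6, 6+12=5
a = 7: 7+0=7, 7+12=6
a = 10: 10+0=10, 10+12=9
A + B = {0, 3, 4, 5, 6, 7, 9, 10, 12}, so |A + B| = 9.
Verify: 9 ≥ 6? Yes ✓.

CD lower bound = 6, actual |A + B| = 9.


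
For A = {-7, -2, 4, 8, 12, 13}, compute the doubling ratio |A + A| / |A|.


|A| = 6.
Compute A + A by enumerating all 36 pairs.
A + A = {-14, -9, -4, -3, 1, 2, 5, 6, 8, 10, 11, 12, 16, 17, 20, 21, 24, 25, 26}, so |A + A| = 19.
K = |A + A| / |A| = 19/6 (already in lowest terms) ≈ 3.1667.
Reference: AP of size 6 gives K = 11/6 ≈ 1.8333; a fully generic set of size 6 gives K ≈ 3.5000.

|A| = 6, |A + A| = 19, K = 19/6.


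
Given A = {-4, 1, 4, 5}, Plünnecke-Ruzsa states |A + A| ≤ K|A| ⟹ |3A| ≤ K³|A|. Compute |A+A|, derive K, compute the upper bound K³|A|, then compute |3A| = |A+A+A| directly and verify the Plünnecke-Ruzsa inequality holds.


|A| = 4.
Step 1: Compute A + A by enumerating all 16 pairs.
A + A = {-8, -3, 0, 1, 2, 5, 6, 8, 9, 10}, so |A + A| = 10.
Step 2: Doubling constant K = |A + A|/|A| = 10/4 = 10/4 ≈ 2.5000.
Step 3: Plünnecke-Ruzsa gives |3A| ≤ K³·|A| = (2.5000)³ · 4 ≈ 62.5000.
Step 4: Compute 3A = A + A + A directly by enumerating all triples (a,b,c) ∈ A³; |3A| = 19.
Step 5: Check 19 ≤ 62.5000? Yes ✓.

K = 10/4, Plünnecke-Ruzsa bound K³|A| ≈ 62.5000, |3A| = 19, inequality holds.


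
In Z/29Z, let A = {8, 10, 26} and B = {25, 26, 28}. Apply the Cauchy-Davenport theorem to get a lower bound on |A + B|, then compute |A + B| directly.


Cauchy-Davenport: |A + B| ≥ min(p, |A| + |B| - 1) for A, B nonempty in Z/pZ.
|A| = 3, |B| = 3, p = 29.
CD lower bound = min(29, 3 + 3 - 1) = min(29, 5) = 5.
Compute A + B mod 29 directly:
a = 8: 8+25=4, 8+26=5, 8+28=7
a = 10: 10+25=6, 10+26=7, 10+28=9
a = 26: 26+25=22, 26+26=23, 26+28=25
A + B = {4, 5, 6, 7, 9, 22, 23, 25}, so |A + B| = 8.
Verify: 8 ≥ 5? Yes ✓.

CD lower bound = 5, actual |A + B| = 8.


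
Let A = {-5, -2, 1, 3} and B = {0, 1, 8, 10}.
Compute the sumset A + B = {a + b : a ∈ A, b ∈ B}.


A + B = {a + b : a ∈ A, b ∈ B}.
Enumerate all |A|·|B| = 4·4 = 16 pairs (a, b) and collect distinct sums.
a = -5: -5+0=-5, -5+1=-4, -5+8=3, -5+10=5
a = -2: -2+0=-2, -2+1=-1, -2+8=6, -2+10=8
a = 1: 1+0=1, 1+1=2, 1+8=9, 1+10=11
a = 3: 3+0=3, 3+1=4, 3+8=11, 3+10=13
Collecting distinct sums: A + B = {-5, -4, -2, -1, 1, 2, 3, 4, 5, 6, 8, 9, 11, 13}
|A + B| = 14

A + B = {-5, -4, -2, -1, 1, 2, 3, 4, 5, 6, 8, 9, 11, 13}


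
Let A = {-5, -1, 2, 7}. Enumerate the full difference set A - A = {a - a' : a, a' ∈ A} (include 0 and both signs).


A - A = {a - a' : a, a' ∈ A}.
Compute a - a' for each ordered pair (a, a'):
a = -5: -5--5=0, -5--1=-4, -5-2=-7, -5-7=-12
a = -1: -1--5=4, -1--1=0, -1-2=-3, -1-7=-8
a = 2: 2--5=7, 2--1=3, 2-2=0, 2-7=-5
a = 7: 7--5=12, 7--1=8, 7-2=5, 7-7=0
Collecting distinct values (and noting 0 appears from a-a):
A - A = {-12, -8, -7, -5, -4, -3, 0, 3, 4, 5, 7, 8, 12}
|A - A| = 13

A - A = {-12, -8, -7, -5, -4, -3, 0, 3, 4, 5, 7, 8, 12}


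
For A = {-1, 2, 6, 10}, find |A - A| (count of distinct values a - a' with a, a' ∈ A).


A - A = {a - a' : a, a' ∈ A}; |A| = 4.
Bounds: 2|A|-1 ≤ |A - A| ≤ |A|² - |A| + 1, i.e. 7 ≤ |A - A| ≤ 13.
Note: 0 ∈ A - A always (from a - a). The set is symmetric: if d ∈ A - A then -d ∈ A - A.
Enumerate nonzero differences d = a - a' with a > a' (then include -d):
Positive differences: {3, 4, 7, 8, 11}
Full difference set: {0} ∪ (positive diffs) ∪ (negative diffs).
|A - A| = 1 + 2·5 = 11 (matches direct enumeration: 11).

|A - A| = 11


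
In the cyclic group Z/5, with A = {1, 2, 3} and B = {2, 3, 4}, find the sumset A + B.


Work in Z/5Z: reduce every sum a + b modulo 5.
Enumerate all 9 pairs:
a = 1: 1+2=3, 1+3=4, 1+4=0
a = 2: 2+2=4, 2+3=0, 2+4=1
a = 3: 3+2=0, 3+3=1, 3+4=2
Distinct residues collected: {0, 1, 2, 3, 4}
|A + B| = 5 (out of 5 total residues).

A + B = {0, 1, 2, 3, 4}


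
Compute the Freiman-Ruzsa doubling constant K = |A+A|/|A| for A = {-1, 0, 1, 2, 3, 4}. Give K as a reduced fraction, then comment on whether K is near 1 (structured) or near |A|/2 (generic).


|A| = 6.
Compute A + A by enumerating all 36 pairs.
A + A = {-2, -1, 0, 1, 2, 3, 4, 5, 6, 7, 8}, so |A + A| = 11.
K = |A + A| / |A| = 11/6 (already in lowest terms) ≈ 1.8333.
Reference: AP of size 6 gives K = 11/6 ≈ 1.8333; a fully generic set of size 6 gives K ≈ 3.5000.

|A| = 6, |A + A| = 11, K = 11/6.


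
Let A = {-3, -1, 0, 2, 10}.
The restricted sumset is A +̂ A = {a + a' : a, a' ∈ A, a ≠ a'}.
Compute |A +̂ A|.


Restricted sumset: A +̂ A = {a + a' : a ∈ A, a' ∈ A, a ≠ a'}.
Equivalently, take A + A and drop any sum 2a that is achievable ONLY as a + a for a ∈ A (i.e. sums representable only with equal summands).
Enumerate pairs (a, a') with a < a' (symmetric, so each unordered pair gives one sum; this covers all a ≠ a'):
  -3 + -1 = -4
  -3 + 0 = -3
  -3 + 2 = -1
  -3 + 10 = 7
  -1 + 0 = -1
  -1 + 2 = 1
  -1 + 10 = 9
  0 + 2 = 2
  0 + 10 = 10
  2 + 10 = 12
Collected distinct sums: {-4, -3, -1, 1, 2, 7, 9, 10, 12}
|A +̂ A| = 9
(Reference bound: |A +̂ A| ≥ 2|A| - 3 for |A| ≥ 2, with |A| = 5 giving ≥ 7.)

|A +̂ A| = 9


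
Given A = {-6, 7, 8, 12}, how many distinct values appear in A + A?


A + A = {a + a' : a, a' ∈ A}; |A| = 4.
General bounds: 2|A| - 1 ≤ |A + A| ≤ |A|(|A|+1)/2, i.e. 7 ≤ |A + A| ≤ 10.
Lower bound 2|A|-1 is attained iff A is an arithmetic progression.
Enumerate sums a + a' for a ≤ a' (symmetric, so this suffices):
a = -6: -6+-6=-12, -6+7=1, -6+8=2, -6+12=6
a = 7: 7+7=14, 7+8=15, 7+12=19
a = 8: 8+8=16, 8+12=20
a = 12: 12+12=24
Distinct sums: {-12, 1, 2, 6, 14, 15, 16, 19, 20, 24}
|A + A| = 10

|A + A| = 10


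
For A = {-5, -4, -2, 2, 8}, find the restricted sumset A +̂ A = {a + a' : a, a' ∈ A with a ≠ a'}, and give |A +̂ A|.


Restricted sumset: A +̂ A = {a + a' : a ∈ A, a' ∈ A, a ≠ a'}.
Equivalently, take A + A and drop any sum 2a that is achievable ONLY as a + a for a ∈ A (i.e. sums representable only with equal summands).
Enumerate pairs (a, a') with a < a' (symmetric, so each unordered pair gives one sum; this covers all a ≠ a'):
  -5 + -4 = -9
  -5 + -2 = -7
  -5 + 2 = -3
  -5 + 8 = 3
  -4 + -2 = -6
  -4 + 2 = -2
  -4 + 8 = 4
  -2 + 2 = 0
  -2 + 8 = 6
  2 + 8 = 10
Collected distinct sums: {-9, -7, -6, -3, -2, 0, 3, 4, 6, 10}
|A +̂ A| = 10
(Reference bound: |A +̂ A| ≥ 2|A| - 3 for |A| ≥ 2, with |A| = 5 giving ≥ 7.)

|A +̂ A| = 10


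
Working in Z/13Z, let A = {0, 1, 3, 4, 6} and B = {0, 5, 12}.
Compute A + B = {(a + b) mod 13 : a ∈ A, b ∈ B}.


Work in Z/13Z: reduce every sum a + b modulo 13.
Enumerate all 15 pairs:
a = 0: 0+0=0, 0+5=5, 0+12=12
a = 1: 1+0=1, 1+5=6, 1+12=0
a = 3: 3+0=3, 3+5=8, 3+12=2
a = 4: 4+0=4, 4+5=9, 4+12=3
a = 6: 6+0=6, 6+5=11, 6+12=5
Distinct residues collected: {0, 1, 2, 3, 4, 5, 6, 8, 9, 11, 12}
|A + B| = 11 (out of 13 total residues).

A + B = {0, 1, 2, 3, 4, 5, 6, 8, 9, 11, 12}


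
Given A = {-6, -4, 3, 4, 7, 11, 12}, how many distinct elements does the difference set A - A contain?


A - A = {a - a' : a, a' ∈ A}; |A| = 7.
Bounds: 2|A|-1 ≤ |A - A| ≤ |A|² - |A| + 1, i.e. 13 ≤ |A - A| ≤ 43.
Note: 0 ∈ A - A always (from a - a). The set is symmetric: if d ∈ A - A then -d ∈ A - A.
Enumerate nonzero differences d = a - a' with a > a' (then include -d):
Positive differences: {1, 2, 3, 4, 5, 7, 8, 9, 10, 11, 13, 15, 16, 17, 18}
Full difference set: {0} ∪ (positive diffs) ∪ (negative diffs).
|A - A| = 1 + 2·15 = 31 (matches direct enumeration: 31).

|A - A| = 31


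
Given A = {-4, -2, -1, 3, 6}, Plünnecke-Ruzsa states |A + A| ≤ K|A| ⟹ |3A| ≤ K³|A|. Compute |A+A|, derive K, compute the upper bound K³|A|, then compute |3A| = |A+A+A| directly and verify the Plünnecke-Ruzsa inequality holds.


|A| = 5.
Step 1: Compute A + A by enumerating all 25 pairs.
A + A = {-8, -6, -5, -4, -3, -2, -1, 1, 2, 4, 5, 6, 9, 12}, so |A + A| = 14.
Step 2: Doubling constant K = |A + A|/|A| = 14/5 = 14/5 ≈ 2.8000.
Step 3: Plünnecke-Ruzsa gives |3A| ≤ K³·|A| = (2.8000)³ · 5 ≈ 109.7600.
Step 4: Compute 3A = A + A + A directly by enumerating all triples (a,b,c) ∈ A³; |3A| = 25.
Step 5: Check 25 ≤ 109.7600? Yes ✓.

K = 14/5, Plünnecke-Ruzsa bound K³|A| ≈ 109.7600, |3A| = 25, inequality holds.


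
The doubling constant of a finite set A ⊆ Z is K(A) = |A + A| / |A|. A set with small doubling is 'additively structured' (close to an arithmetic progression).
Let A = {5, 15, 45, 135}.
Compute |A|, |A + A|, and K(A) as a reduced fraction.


|A| = 4.
Compute A + A by enumerating all 16 pairs.
A + A = {10, 20, 30, 50, 60, 90, 140, 150, 180, 270}, so |A + A| = 10.
K = |A + A| / |A| = 10/4 = 5/2 ≈ 2.5000.
Reference: AP of size 4 gives K = 7/4 ≈ 1.7500; a fully generic set of size 4 gives K ≈ 2.5000.

|A| = 4, |A + A| = 10, K = 10/4 = 5/2.
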